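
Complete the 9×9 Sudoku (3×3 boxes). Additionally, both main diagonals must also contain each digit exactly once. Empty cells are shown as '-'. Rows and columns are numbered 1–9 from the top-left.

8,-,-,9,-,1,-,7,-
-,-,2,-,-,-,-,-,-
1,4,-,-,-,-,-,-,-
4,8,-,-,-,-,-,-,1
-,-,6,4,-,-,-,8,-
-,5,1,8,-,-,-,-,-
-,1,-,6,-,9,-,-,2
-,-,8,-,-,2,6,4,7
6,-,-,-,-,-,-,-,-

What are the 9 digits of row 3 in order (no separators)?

r5c5 = 1: in row 5, 1 can only go here (every other open cell in that row sees a 1).
r2c7 = 1: in row 2, 1 can only go here (every other open cell in that row sees a 1).
r7c5 = 8: in row 7, 8 can only go here (every other open cell in that row sees an 8).
r7c3 = 4: in row 7, 4 can only go here (every other open cell in that row sees a 4).
r7c1 = 7: in row 7, 7 can only go here (every other open cell in that row sees a 7).
r8c4 = 1: in row 8, 1 can only go here (every other open cell in that row sees a 1).
r9c8 = 1: in row 9, 1 can only go here (every other open cell in that row sees a 1).
r9c2 = 2: in row 9, 2 can only go here (every other open cell in that row sees a 2).
r9c7 = 8: in row 9, 8 can only go here (every other open cell in that row sees an 8).
r9c9 = 9: in box 9, 9 can only go here (every other open cell in that box sees a 9).
r4c3 = 9: in column 3, 9 can only go here (every other open cell in that column sees a 9).
r5c7 = 9: in row 5, 9 can only go here (every other open cell in that row sees a 9).
r3c8 = 9: in row 3, 9 can only go here (every other open cell in that row sees a 9).
r2c1 = 9: in row 2, 9 can only go here (every other open cell in that row sees a 9).
r5c1 = 2: in row 5, 2 can only go here (every other open cell in that row sees a 2).
r6c1 = 3: row 6 has {1,5,8}; col 1 has {1,2,4,6,7,8,9}; box has {1,2,4,5,6,8,9} → only 3 remains.
r8c1 = 5: row 8 has {1,2,4,6,7,8}; col 1 has {1,2,3,4,6,7,8,9}; box has {1,2,4,6,7,8} → only 5 remains.
r8c5 = 3: row 8 has {1,2,4,5,6,7,8}; col 5 has {1,8}; box has {1,2,6,8,9} → only 3 remains.
r9c3 = 3: row 9 has {1,2,6,8,9}; col 3 has {1,2,4,6,8,9}; box has {1,2,4,5,6,7,8} → only 3 remains.
r1c3 = 5: row 1 has {1,7,8,9}; col 3 has {1,2,3,4,6,8,9}; box has {1,2,4,8,9} → only 5 remains.
r1c9 = 3: row 1 has {1,5,7,8,9}; col 9 has {1,2,7,9}; box has {1,7,9}; anti-diagonal has {1,4,6,8} → only 3 remains.
r2c8 = 5: row 2 has {1,2,9}; col 8 has {1,4,7,8,9}; box has {1,3,7,9}; anti-diagonal has {1,3,4,6,8} → only 5 remains.
r3c3 = 7: row 3 has {1,4,9}; col 3 has {1,2,3,4,5,6,8,9}; box has {1,2,4,5,8,9}; main diagonal has {1,4,8,9} → only 7 remains.
r3c7 = 2: row 3 has {1,4,7,9}; col 7 has {1,6,8,9}; box has {1,3,5,7,9}; anti-diagonal has {1,3,4,5,6,8} → only 2 remains.
r4c6 = 7: row 4 has {1,4,8,9}; col 6 has {1,2,9}; box has {1,4,8}; anti-diagonal has {1,2,3,4,5,6,8} → only 7 remains.
r5c2 = 7: row 5 has {1,2,4,6,8,9}; col 2 has {1,2,4,5,8}; box has {1,2,3,4,5,6,8,9} → only 7 remains.
r5c9 = 5: row 5 has {1,2,4,6,7,8,9}; col 9 has {1,2,3,7,9}; box has {1,8,9} → only 5 remains.
r6c6 = 6: row 6 has {1,3,5,8}; col 6 has {1,2,7,9}; box has {1,4,7,8}; main diagonal has {1,4,7,8,9} → only 6 remains.
r6c8 = 2: row 6 has {1,3,5,6,8}; col 8 has {1,4,5,7,8,9}; box has {1,5,8,9} → only 2 remains.
r6c9 = 4: row 6 has {1,2,3,5,6,8}; col 9 has {1,2,3,5,7,9}; box has {1,2,5,8,9} → only 4 remains.
r7c8 = 3: row 7 has {1,2,4,6,7,8,9}; col 8 has {1,2,4,5,7,8,9}; box has {1,2,4,6,7,8,9} → only 3 remains.
r8c2 = 9: row 8 has {1,2,3,4,5,6,7,8}; col 2 has {1,2,4,5,7,8}; box has {1,2,3,4,5,6,7,8}; anti-diagonal has {1,2,3,4,5,6,7,8} → only 9 remains.
r1c2 = 6: row 1 has {1,3,5,7,8,9}; col 2 has {1,2,4,5,7,8,9}; box has {1,2,4,5,7,8,9} → only 6 remains.
r1c7 = 4: row 1 has {1,3,5,6,7,8,9}; col 7 has {1,2,6,8,9}; box has {1,2,3,5,7,9} → only 4 remains.
r2c2 = 3: row 2 has {1,2,5,9}; col 2 has {1,2,4,5,6,7,8,9}; box has {1,2,4,5,6,7,8,9}; main diagonal has {1,4,6,7,8,9} → only 3 remains.
r2c4 = 7: row 2 has {1,2,3,5,9}; col 4 has {1,4,6,8,9}; box has {1,9} → only 7 remains.
r4c7 = 3: row 4 has {1,4,7,8,9}; col 7 has {1,2,4,6,8,9}; box has {1,2,4,5,8,9} → only 3 remains.
r4c8 = 6: row 4 has {1,3,4,7,8,9}; col 8 has {1,2,3,4,5,7,8,9}; box has {1,2,3,4,5,8,9} → only 6 remains.
r5c6 = 3: row 5 has {1,2,4,5,6,7,8,9}; col 6 has {1,2,6,7,9}; box has {1,4,6,7,8} → only 3 remains.
r6c5 = 9: row 6 has {1,2,3,4,5,6,8}; col 5 has {1,3,8}; box has {1,3,4,6,7,8} → only 9 remains.
r6c7 = 7: row 6 has {1,2,3,4,5,6,8,9}; col 7 has {1,2,3,4,6,8,9}; box has {1,2,3,4,5,6,8,9} → only 7 remains.
r7c7 = 5: row 7 has {1,2,3,4,6,7,8,9}; col 7 has {1,2,3,4,6,7,8,9}; box has {1,2,3,4,6,7,8,9}; main diagonal has {1,3,4,6,7,8,9} → only 5 remains.
r9c4 = 5: row 9 has {1,2,3,6,8,9}; col 4 has {1,4,6,7,8,9}; box has {1,2,3,6,8,9} → only 5 remains.
r9c6 = 4: row 9 has {1,2,3,5,6,8,9}; col 6 has {1,2,3,6,7,9}; box has {1,2,3,5,6,8,9} → only 4 remains.
r1c5 = 2: row 1 has {1,3,4,5,6,7,8,9}; col 5 has {1,3,8,9}; box has {1,7,9} → only 2 remains.
r2c6 = 8: row 2 has {1,2,3,5,7,9}; col 6 has {1,2,3,4,6,7,9}; box has {1,2,7,9} → only 8 remains.
r2c9 = 6: row 2 has {1,2,3,5,7,8,9}; col 9 has {1,2,3,4,5,7,9}; box has {1,2,3,4,5,7,9} → only 6 remains.
r3c4 = 3: row 3 has {1,2,4,7,9}; col 4 has {1,4,5,6,7,8,9}; box has {1,2,7,8,9} → only 3 remains.
r3c6 = 5: row 3 has {1,2,3,4,7,9}; col 6 has {1,2,3,4,6,7,8,9}; box has {1,2,3,7,8,9} → only 5 remains.
r3c9 = 8: row 3 has {1,2,3,4,5,7,9}; col 9 has {1,2,3,4,5,6,7,9}; box has {1,2,3,4,5,6,7,9} → only 8 remains.
r4c4 = 2: row 4 has {1,3,4,6,7,8,9}; col 4 has {1,3,4,5,6,7,8,9}; box has {1,3,4,6,7,8,9}; main diagonal has {1,3,4,5,6,7,8,9} → only 2 remains.
r4c5 = 5: row 4 has {1,2,3,4,6,7,8,9}; col 5 has {1,2,3,8,9}; box has {1,2,3,4,6,7,8,9} → only 5 remains.
r9c5 = 7: row 9 has {1,2,3,4,5,6,8,9}; col 5 has {1,2,3,5,8,9}; box has {1,2,3,4,5,6,8,9} → only 7 remains.
r2c5 = 4: row 2 has {1,2,3,5,6,7,8,9}; col 5 has {1,2,3,5,7,8,9}; box has {1,2,3,5,7,8,9} → only 4 remains.
r3c5 = 6: row 3 has {1,2,3,4,5,7,8,9}; col 5 has {1,2,3,4,5,7,8,9}; box has {1,2,3,4,5,7,8,9} → only 6 remains.

147365298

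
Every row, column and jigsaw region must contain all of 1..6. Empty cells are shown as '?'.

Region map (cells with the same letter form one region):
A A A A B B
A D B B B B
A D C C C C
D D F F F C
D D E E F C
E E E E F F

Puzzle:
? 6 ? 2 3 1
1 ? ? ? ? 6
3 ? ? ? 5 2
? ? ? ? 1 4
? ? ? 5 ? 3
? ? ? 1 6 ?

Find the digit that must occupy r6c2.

r2c4 = 4: row 2 has {1,6}; col 4 has {1,2,5}; region has {1,3,6} → only 4 remains.
r2c5 = 2: row 2 has {1,4,6}; col 5 has {1,3,5,6}; region has {1,3,4,6} → only 2 remains.
r3c4 = 6: row 3 has {2,3,5}; col 4 has {1,2,4,5}; region has {2,3,4,5} → only 6 remains.
r4c4 = 3: row 4 has {1,4}; col 4 has {1,2,4,5,6}; region has {1,6} → only 3 remains.
r5c5 = 4: row 5 has {3,5}; col 5 has {1,2,3,5,6}; region has {1,3,6} → only 4 remains.
r6c6 = 5: row 6 has {1,6}; col 6 has {1,2,3,4,6}; region has {1,3,4,6} → only 5 remains.
r2c3 = 5: row 2 has {1,2,4,6}; col 3 has {}; region has {1,2,3,4,6} → only 5 remains.
r3c3 = 1: row 3 has {2,3,5,6}; col 3 has {5}; region has {2,3,4,5,6} → only 1 remains.
r4c3 = 2: row 4 has {1,3,4}; col 3 has {1,5}; region has {1,3,4,5,6} → only 2 remains.
r5c3 = 6: row 5 has {3,4,5}; col 3 has {1,2,5}; region has {1,5} → only 6 remains.
r1c3 = 4: row 1 has {1,2,3,6}; col 3 has {1,2,5,6}; region has {1,2,3,6} → only 4 remains.
r2c2 = 3: row 2 has {1,2,4,5,6}; col 2 has {6}; region has {} → only 3 remains.
r3c2 = 4: row 3 has {1,2,3,5,6}; col 2 has {3,6}; region has {3} → only 4 remains.
r4c2 = 5: row 4 has {1,2,3,4}; col 2 has {3,4,6}; region has {3,4} → only 5 remains.
r5c1 = 2: row 5 has {3,4,5,6}; col 1 has {1,3}; region has {3,4,5} → only 2 remains.
r5c2 = 1: row 5 has {2,3,4,5,6}; col 2 has {3,4,5,6}; region has {2,3,4,5} → only 1 remains.
r6c1 = 4: row 6 has {1,5,6}; col 1 has {1,2,3}; region has {1,5,6} → only 4 remains.
r6c2 = 2: row 6 has {1,4,5,6}; col 2 has {1,3,4,5,6}; region has {1,4,5,6} → only 2 remains.

2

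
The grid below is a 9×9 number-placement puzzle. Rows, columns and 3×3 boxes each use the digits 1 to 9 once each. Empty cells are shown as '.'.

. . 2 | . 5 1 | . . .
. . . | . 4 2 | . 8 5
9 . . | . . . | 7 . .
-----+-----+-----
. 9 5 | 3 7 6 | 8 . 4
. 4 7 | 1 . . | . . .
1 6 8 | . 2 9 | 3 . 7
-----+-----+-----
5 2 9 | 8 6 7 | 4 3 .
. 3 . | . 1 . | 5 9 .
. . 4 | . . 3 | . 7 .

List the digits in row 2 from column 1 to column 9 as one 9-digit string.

673942185

R3C4 = 6 (sole candidate).
R3C6 = 8 (sole candidate).
R4C1 = 2 (sole candidate).
R4C8 = 1 (sole candidate).
R5C1 = 3 (sole candidate).
R5C5 = 8 (sole candidate).
R5C6 = 5 (sole candidate).
R6C4 = 4 (sole candidate).
R6C8 = 5 (sole candidate).
R7C9 = 1 (sole candidate).
R8C3 = 6 (sole candidate).
R8C4 = 2 (sole candidate).
R8C6 = 4 (sole candidate).
R8C9 = 8 (sole candidate).
R9C1 = 8 (sole candidate).
R9C2 = 1 (sole candidate).
R9C5 = 9 (sole candidate).
R2C2 = 7: row 2 has {2,4,5,8}; col 2 has {1,2,3,4,6,9}; box has {2,9} → only 7 remains.
R2C4 = 9: row 2 has {2,4,5,7,8}; col 4 has {1,2,3,4,6,8}; box has {1,2,4,5,6,8} → only 9 remains.
R3C2 = 5 (sole candidate).
R3C5 = 3 (sole candidate).
R3C9 = 2 (sole candidate).
R8C1 = 7 (sole candidate).
R9C4 = 5 (sole candidate).
R9C9 = 6 (sole candidate).
R1C2 = 8 (sole candidate).
R1C4 = 7 (sole candidate).
R2C1 = 6: row 2 has {2,4,5,7,8,9}; col 1 has {1,2,3,5,7,8,9}; box has {2,5,7,8,9} → only 6 remains.
R2C7 = 1: row 2 has {2,4,5,6,7,8,9}; col 7 has {3,4,5,7,8}; box has {2,5,7,8} → only 1 remains.
R3C3 = 1 (sole candidate).
R3C8 = 4 (sole candidate).
R5C9 = 9 (sole candidate).
R9C7 = 2 (sole candidate).
R1C1 = 4 (sole candidate).
R1C8 = 6 (sole candidate).
R1C9 = 3 (sole candidate).
R2C3 = 3: row 2 has {1,2,4,5,6,7,8,9}; col 3 has {1,2,4,5,6,7,8,9}; box has {1,2,4,5,6,7,8,9} → only 3 remains.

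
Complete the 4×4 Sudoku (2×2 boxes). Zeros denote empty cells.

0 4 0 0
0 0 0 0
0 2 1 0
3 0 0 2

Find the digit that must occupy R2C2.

R3C1 = 4: row 3 has {1,2}; col 1 has {3}; box has {2,3} → only 4 remains.
R3C4 = 3: row 3 has {1,2,4}; col 4 has {2}; box has {1,2} → only 3 remains.
R4C2 = 1: row 4 has {2,3}; col 2 has {2,4}; box has {2,3,4} → only 1 remains.
R4C3 = 4: row 4 has {1,2,3}; col 3 has {1}; box has {1,2,3} → only 4 remains.
R1C4 = 1: row 1 has {4}; col 4 has {2,3}; box has {} → only 1 remains.
R2C2 = 3: row 2 has {}; col 2 has {1,2,4}; box has {4} → only 3 remains.

3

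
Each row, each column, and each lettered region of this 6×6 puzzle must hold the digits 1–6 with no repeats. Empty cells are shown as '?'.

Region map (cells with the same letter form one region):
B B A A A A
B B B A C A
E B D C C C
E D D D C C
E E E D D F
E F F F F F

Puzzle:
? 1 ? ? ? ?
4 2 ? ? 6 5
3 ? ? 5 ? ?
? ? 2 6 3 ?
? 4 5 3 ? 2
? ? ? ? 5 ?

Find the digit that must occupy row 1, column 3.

6

row 2, column 3 = 3: row 2 has {2,4,5,6}; col 3 has {2,5}; region has {1,2,4} → only 3 remains.
row 2, column 4 = 1: row 2 has {2,3,4,5,6}; col 4 has {3,5,6}; region has {5} → only 1 remains.
row 3, column 2 = 6: row 3 has {3,5}; col 2 has {1,2,4}; region has {1,2,3,4} → only 6 remains.
row 4, column 1 = 1: row 4 has {2,3,6}; col 1 has {3,4}; region has {3,4,5} → only 1 remains.
row 4, column 2 = 5: row 4 has {1,2,3,6}; col 2 has {1,2,4,6}; region has {2,3,6} → only 5 remains.
row 4, column 6 = 4: row 4 has {1,2,3,5,6}; col 6 has {2,5}; region has {3,5,6} → only 4 remains.
row 5, column 1 = 6: row 5 has {2,3,4,5}; col 1 has {1,3,4}; region has {1,3,4,5} → only 6 remains.
row 5, column 5 = 1: row 5 has {2,3,4,5,6}; col 5 has {3,5,6}; region has {2,3,5,6} → only 1 remains.
row 6, column 1 = 2: row 6 has {5}; col 1 has {1,3,4,6}; region has {1,3,4,5,6} → only 2 remains.
row 6, column 2 = 3: row 6 has {2,5}; col 2 has {1,2,4,5,6}; region has {2,5} → only 3 remains.
row 6, column 4 = 4: row 6 has {2,3,5}; col 4 has {1,3,5,6}; region has {2,3,5} → only 4 remains.
row 1, column 1 = 5: row 1 has {1}; col 1 has {1,2,3,4,6}; region has {1,2,3,4,6} → only 5 remains.
row 1, column 4 = 2: row 1 has {1,5}; col 4 has {1,3,4,5,6}; region has {1,5} → only 2 remains.
row 1, column 5 = 4: row 1 has {1,2,5}; col 5 has {1,3,5,6}; region has {1,2,5} → only 4 remains.
row 3, column 3 = 4: row 3 has {3,5,6}; col 3 has {2,3,5}; region has {1,2,3,5,6} → only 4 remains.
row 3, column 5 = 2: row 3 has {3,4,5,6}; col 5 has {1,3,4,5,6}; region has {3,4,5,6} → only 2 remains.
row 3, column 6 = 1: row 3 has {2,3,4,5,6}; col 6 has {2,4,5}; region has {2,3,4,5,6} → only 1 remains.
row 6, column 6 = 6: row 6 has {2,3,4,5}; col 6 has {1,2,4,5}; region has {2,3,4,5} → only 6 remains.
row 1, column 3 = 6: row 1 has {1,2,4,5}; col 3 has {2,3,4,5}; region has {1,2,4,5} → only 6 remains.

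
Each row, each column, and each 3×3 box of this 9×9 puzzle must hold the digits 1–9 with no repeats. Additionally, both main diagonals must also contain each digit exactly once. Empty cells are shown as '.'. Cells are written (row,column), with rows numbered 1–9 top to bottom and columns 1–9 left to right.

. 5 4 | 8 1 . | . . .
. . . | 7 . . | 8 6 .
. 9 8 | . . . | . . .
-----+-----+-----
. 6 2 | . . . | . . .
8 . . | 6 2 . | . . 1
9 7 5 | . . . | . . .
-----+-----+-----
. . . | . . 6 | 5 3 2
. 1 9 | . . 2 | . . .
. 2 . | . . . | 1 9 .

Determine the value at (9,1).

(2,2) = 3: row 2 has {6,7,8}; col 2 has {1,2,5,6,7,9}; box has {4,5,8,9}; main diagonal has {2,5,8} → only 3 remains.
(2,3) = 1: row 2 has {3,6,7,8}; col 3 has {2,4,5,8,9}; box has {3,4,5,8,9} → only 1 remains.
(5,2) = 4: row 5 has {1,2,6,8}; col 2 has {1,2,3,5,6,7,9}; box has {2,5,6,7,8,9} → only 4 remains.
(5,3) = 3: row 5 has {1,2,4,6,8}; col 3 has {1,2,4,5,8,9}; box has {2,4,5,6,7,8,9} → only 3 remains.
(7,2) = 8: row 7 has {2,3,5,6}; col 2 has {1,2,3,4,5,6,7,9}; box has {1,2,9} → only 8 remains.
(7,3) = 7: row 7 has {2,3,5,6,8}; col 3 has {1,2,3,4,5,8,9}; box has {1,2,8,9}; anti-diagonal has {1,2,6} → only 7 remains.
(9,3) = 6: row 9 has {1,2,9}; col 3 has {1,2,3,4,5,7,8,9}; box has {1,2,7,8,9} → only 6 remains.
(2,1) = 2: row 2 has {1,3,6,7,8}; col 1 has {8,9}; box has {1,3,4,5,8,9} → only 2 remains.
(4,1) = 1: row 4 has {2,6}; col 1 has {2,8,9}; box has {2,3,4,5,6,7,8,9} → only 1 remains.
(7,1) = 4: row 7 has {2,3,5,6,7,8}; col 1 has {1,2,8,9}; box has {1,2,6,7,8,9} → only 4 remains.
(7,5) = 9: row 7 has {2,3,4,5,6,7,8}; col 5 has {1,2}; box has {2,6} → only 9 remains.
(7,4) = 1: row 7 has {2,3,4,5,6,7,8,9}; col 4 has {6,7,8}; box has {2,6,9} → only 1 remains.
(1,1) = 6: in row 1, 6 can only go here (every other open cell in that row sees a 6).
(3,1) = 7: row 3 has {8,9}; col 1 has {1,2,4,6,8,9}; box has {1,2,3,4,5,6,8,9} → only 7 remains.
(3,8) = 1: in row 3, 1 can only go here (every other open cell in that row sees a 1).
(3,5) = 6: in row 3, 6 can only go here (every other open cell in that row sees a 6).
(3,4) = 2: in row 3, 2 can only go here (every other open cell in that row sees a 2).
(6,6) = 1: in row 6, 1 can only go here (every other open cell in that row sees a 1).
(4,4) = 9: in column 4, 9 can only go here (every other open cell in that column sees a 9).
(5,7) = 9: in row 5, 9 can only go here (every other open cell in that row sees a 9).
(8,9) = 8: in box 9, 8 can only go here (every other open cell in that box sees an 8).
(8,7) = 6: in row 8, 6 can only go here (every other open cell in that row sees a 6).
(6,9) = 6: in row 6, 6 can only go here (every other open cell in that row sees a 6).
(4,6) = 8: in anti-diagonal, 8 can only go here (every other open cell in that diagonal sees an 8).
(1,9) = 9: in anti-diagonal, 9 can only go here (every other open cell in that diagonal sees a 9).
(1,6) = 3: row 1 has {1,4,5,6,8,9}; col 6 has {1,2,6,8}; box has {1,2,6,7,8} → only 3 remains.
(2,6) = 9: in row 2, 9 can only go here (every other open cell in that row sees a 9).
(6,8) = 8: in row 6, 8 can only go here (every other open cell in that row sees an 8).
(6,7) = 2: in row 6, 2 can only go here (every other open cell in that row sees a 2).
(1,7) = 7: row 1 has {1,3,4,5,6,8,9}; col 7 has {1,2,5,6,8,9}; box has {1,6,8,9} → only 7 remains.
(1,8) = 2: row 1 has {1,3,4,5,6,7,8,9}; col 8 has {1,3,6,8,9}; box has {1,6,7,8,9} → only 2 remains.
(9,5) = 8: in row 9, 8 can only go here (every other open cell in that row sees an 8).
(9,1) = 5: in anti-diagonal, 5 can only go here (every other open cell in that diagonal sees a 5).

5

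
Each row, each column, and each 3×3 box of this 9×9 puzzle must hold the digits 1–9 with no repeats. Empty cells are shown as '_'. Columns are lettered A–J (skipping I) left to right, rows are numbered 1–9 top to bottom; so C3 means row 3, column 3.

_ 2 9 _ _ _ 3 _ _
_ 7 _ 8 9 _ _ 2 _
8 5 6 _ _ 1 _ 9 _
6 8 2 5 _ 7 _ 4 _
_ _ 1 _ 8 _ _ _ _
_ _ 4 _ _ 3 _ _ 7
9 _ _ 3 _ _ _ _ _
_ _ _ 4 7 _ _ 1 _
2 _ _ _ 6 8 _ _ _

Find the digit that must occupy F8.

9

C2 = 3 (sole candidate).
J3 = 4 (sole candidate).
E4 = 1 (sole candidate).
G4 = 9 (sole candidate).
J4 = 3 (sole candidate).
A6 = 5 (sole candidate).
B6 = 9 (sole candidate).
E6 = 2 (sole candidate).
E7 = 5 (sole candidate).
F7 = 2 (sole candidate).
A8 = 3 (sole candidate).
B8 = 6 (sole candidate).
F8 = 9: row 8 has {1,3,4,6,7}; col 6 has {1,2,3,7,8}; box has {2,3,4,5,6,7,8} → only 9 remains.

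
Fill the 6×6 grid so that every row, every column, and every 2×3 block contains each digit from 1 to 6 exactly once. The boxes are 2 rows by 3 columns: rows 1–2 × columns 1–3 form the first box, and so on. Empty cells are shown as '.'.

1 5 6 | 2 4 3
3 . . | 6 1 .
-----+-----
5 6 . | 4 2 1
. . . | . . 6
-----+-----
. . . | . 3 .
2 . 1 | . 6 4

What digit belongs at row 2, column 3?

4

row 2, column 6 = 5 (sole candidate).
row 3, column 3 = 3 (sole candidate).
row 4, column 1 = 4 (sole candidate).
row 4, column 3 = 2 (sole candidate).
row 4, column 5 = 5 (sole candidate).
row 5, column 1 = 6 (sole candidate).
row 5, column 2 = 4 (sole candidate).
row 5, column 3 = 5 (sole candidate).
row 5, column 4 = 1 (sole candidate).
row 5, column 6 = 2 (sole candidate).
row 6, column 2 = 3 (sole candidate).
row 6, column 4 = 5 (sole candidate).
row 2, column 2 = 2 (sole candidate).
row 2, column 3 = 4: row 2 has {1,2,3,5,6}; col 3 has {1,2,3,5,6}; box has {1,2,3,5,6} → only 4 remains.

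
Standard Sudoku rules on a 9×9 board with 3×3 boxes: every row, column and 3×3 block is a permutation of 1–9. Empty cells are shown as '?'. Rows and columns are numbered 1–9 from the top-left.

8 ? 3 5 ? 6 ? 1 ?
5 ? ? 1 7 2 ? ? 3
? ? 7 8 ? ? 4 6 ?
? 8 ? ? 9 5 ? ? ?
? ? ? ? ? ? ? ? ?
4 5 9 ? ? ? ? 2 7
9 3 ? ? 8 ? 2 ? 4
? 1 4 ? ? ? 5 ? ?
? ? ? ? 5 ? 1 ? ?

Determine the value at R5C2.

7

R1C5 = 4 (sole candidate).
R2C3 = 6 (sole candidate).
R3C5 = 3 (sole candidate).
R3C6 = 9 (sole candidate).
R7C3 = 5 (sole candidate).
R7C8 = 7 (sole candidate).
R3C2 = 2 (sole candidate).
R3C9 = 5 (sole candidate).
R7C4 = 6 (sole candidate).
R7C6 = 1 (sole candidate).
R8C5 = 2 (sole candidate).
R1C2 = 9 (sole candidate).
R1C7 = 7 (sole candidate).
R1C9 = 2 (sole candidate).
R2C2 = 4 (sole candidate).
R3C1 = 1 (sole candidate).
R6C4 = 3 (sole candidate).
R6C6 = 8 (sole candidate).
R6C7 = 6 (sole candidate).
R4C7 = 3 (sole candidate).
R4C8 = 4 (sole candidate).
R4C9 = 1 (sole candidate).
R6C5 = 1 (sole candidate).
R4C3 = 2 (sole candidate).
R4C4 = 7 (sole candidate).
R5C3 = 1 (sole candidate).
R5C5 = 6 (sole candidate).
R5C6 = 4 (sole candidate).
R8C4 = 9 (sole candidate).
R9C3 = 8 (sole candidate).
R9C4 = 4 (sole candidate).
R4C1 = 6 (sole candidate).
R5C2 = 7: row 5 has {1,4,6}; col 2 has {1,2,3,4,5,8,9}; box has {1,2,4,5,6,8,9} → only 7 remains.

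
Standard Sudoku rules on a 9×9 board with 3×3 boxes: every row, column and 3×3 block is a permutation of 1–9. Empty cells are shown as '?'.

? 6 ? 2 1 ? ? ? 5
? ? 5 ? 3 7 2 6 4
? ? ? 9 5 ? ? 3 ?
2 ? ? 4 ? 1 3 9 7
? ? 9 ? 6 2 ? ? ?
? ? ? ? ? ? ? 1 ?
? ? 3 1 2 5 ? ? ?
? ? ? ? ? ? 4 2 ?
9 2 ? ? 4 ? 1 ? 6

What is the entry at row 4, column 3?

6

row 2, column 4 = 8 (sole candidate).
row 4, column 5 = 8 (sole candidate).
row 5, column 9 = 8 (sole candidate).
row 6, column 9 = 2 (sole candidate).
row 7, column 9 = 9 (sole candidate).
row 8, column 9 = 3 (sole candidate).
row 1, column 6 = 4 (sole candidate).
row 2, column 1 = 1 (sole candidate).
row 2, column 2 = 9 (sole candidate).
row 3, column 6 = 6 (sole candidate).
row 3, column 9 = 1 (sole candidate).
row 4, column 2 = 5 (sole candidate).
row 4, column 3 = 6: row 4 has {1,2,3,4,5,7,8,9}; col 3 has {3,5,9}; box has {2,5,9} → only 6 remains.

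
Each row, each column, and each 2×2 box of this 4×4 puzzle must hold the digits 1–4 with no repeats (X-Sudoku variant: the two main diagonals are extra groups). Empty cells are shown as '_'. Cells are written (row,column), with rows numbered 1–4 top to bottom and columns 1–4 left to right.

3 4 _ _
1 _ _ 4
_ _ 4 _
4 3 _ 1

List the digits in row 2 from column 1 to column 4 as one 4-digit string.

(1,4) = 2 (sole candidate).
(2,2) = 2: row 2 has {1,4}; col 2 has {3,4}; box has {1,3,4}; main diagonal has {1,3,4} → only 2 remains.
(2,3) = 3: row 2 has {1,2,4}; col 3 has {4}; box has {2,4}; anti-diagonal has {2,4} → only 3 remains.

1234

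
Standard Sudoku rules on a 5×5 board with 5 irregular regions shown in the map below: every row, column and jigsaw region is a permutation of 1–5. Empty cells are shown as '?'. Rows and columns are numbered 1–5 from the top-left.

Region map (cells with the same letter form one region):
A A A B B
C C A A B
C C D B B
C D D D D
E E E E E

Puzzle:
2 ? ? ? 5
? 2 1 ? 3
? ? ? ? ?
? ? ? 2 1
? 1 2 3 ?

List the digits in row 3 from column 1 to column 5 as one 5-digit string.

15342

row 5, column 5 = 4 (sole candidate).
row 3, column 5 = 2: row 3 has {}; col 5 has {1,3,4,5}; region has {3,5} → only 2 remains.
row 5, column 1 = 5 (sole candidate).
row 2, column 1 = 4 (sole candidate).
row 2, column 4 = 5 (sole candidate).
row 4, column 1 = 3 (sole candidate).
row 3, column 1 = 1: row 3 has {2}; col 1 has {2,3,4,5}; region has {2,3,4} → only 1 remains.
row 3, column 2 = 5: row 3 has {1,2}; col 2 has {1,2}; region has {1,2,3,4} → only 5 remains.
row 3, column 4 = 4: row 3 has {1,2,5}; col 4 has {2,3,5}; region has {2,3,5} → only 4 remains.
row 4, column 2 = 4 (sole candidate).
row 4, column 3 = 5 (sole candidate).
row 1, column 2 = 3 (sole candidate).
row 1, column 3 = 4 (sole candidate).
row 1, column 4 = 1 (sole candidate).
row 3, column 3 = 3: row 3 has {1,2,4,5}; col 3 has {1,2,4,5}; region has {1,2,4,5} → only 3 remains.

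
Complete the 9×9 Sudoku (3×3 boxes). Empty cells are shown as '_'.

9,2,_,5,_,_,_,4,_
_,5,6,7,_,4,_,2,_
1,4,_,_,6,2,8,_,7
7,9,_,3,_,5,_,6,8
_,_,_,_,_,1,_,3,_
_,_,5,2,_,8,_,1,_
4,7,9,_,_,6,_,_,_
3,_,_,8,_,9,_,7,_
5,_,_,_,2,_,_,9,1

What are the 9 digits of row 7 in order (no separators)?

R1C6 = 3 (sole candidate).
R1C9 = 6 (sole candidate).
R2C1 = 8 (sole candidate).
R3C3 = 3 (sole candidate).
R3C4 = 9 (sole candidate).
R3C8 = 5 (sole candidate).
R4C5 = 4 (sole candidate).
R4C7 = 2 (sole candidate).
R5C4 = 6 (sole candidate).
R6C1 = 6 (sole candidate).
R6C2 = 3 (sole candidate).
R7C4 = 1: row 7 has {4,6,7,9}; col 4 has {2,3,5,6,7,8,9}; box has {2,6,8,9} → only 1 remains.
R7C8 = 8: row 7 has {1,4,6,7,9}; col 8 has {1,2,3,4,5,6,7,9}; box has {1,7,9} → only 8 remains.
R8C5 = 5 (sole candidate).
R9C3 = 8 (sole candidate).
R9C4 = 4 (sole candidate).
R9C6 = 7 (sole candidate).
R1C3 = 7 (sole candidate).
R1C7 = 1 (sole candidate).
R2C5 = 1 (sole candidate).
R4C3 = 1 (sole candidate).
R5C1 = 2 (sole candidate).
R5C2 = 8 (sole candidate).
R5C3 = 4 (sole candidate).
R7C5 = 3: row 7 has {1,4,6,7,8,9}; col 5 has {1,2,4,5,6}; box has {1,2,4,5,6,7,8,9} → only 3 remains.
R7C7 = 5: row 7 has {1,3,4,6,7,8,9}; col 7 has {1,2,8}; box has {1,7,8,9} → only 5 remains.
R7C9 = 2: row 7 has {1,3,4,5,6,7,8,9}; col 9 has {1,6,7,8}; box has {1,5,7,8,9} → only 2 remains.

479136582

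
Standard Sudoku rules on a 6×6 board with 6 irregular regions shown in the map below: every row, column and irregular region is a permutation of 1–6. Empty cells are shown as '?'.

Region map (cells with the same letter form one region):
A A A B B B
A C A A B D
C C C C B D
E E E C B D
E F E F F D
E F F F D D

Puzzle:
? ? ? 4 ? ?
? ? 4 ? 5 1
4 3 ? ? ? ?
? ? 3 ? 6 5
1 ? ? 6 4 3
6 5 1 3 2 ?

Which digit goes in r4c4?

1

r1c6 = 2 (sole candidate).
r2c4 = 2 (sole candidate).
r3c5 = 1 (sole candidate).
r3c6 = 6 (sole candidate).
r4c1 = 2 (sole candidate).
r4c2 = 4 (sole candidate).
r4c4 = 1: row 4 has {2,3,4,5,6}; col 4 has {2,3,4,6}; region has {3,4} → only 1 remains.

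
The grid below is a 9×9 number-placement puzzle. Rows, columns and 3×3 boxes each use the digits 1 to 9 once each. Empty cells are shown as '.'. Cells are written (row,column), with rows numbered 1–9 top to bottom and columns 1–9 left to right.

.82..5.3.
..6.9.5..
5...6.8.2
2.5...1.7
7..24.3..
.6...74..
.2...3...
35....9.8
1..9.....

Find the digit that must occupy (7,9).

5

(2,1) = 4: row 2 has {5,6,9}; col 1 has {1,2,3,5,7}; box has {2,5,6,8} → only 4 remains.
(2,9) = 1: row 2 has {4,5,6,9}; col 9 has {2,7,8}; box has {2,3,5,8} → only 1 remains.
(1,1) = 9: row 1 has {2,3,5,8}; col 1 has {1,2,3,4,5,7}; box has {2,4,5,6,8} → only 9 remains.
(2,8) = 7: row 2 has {1,4,5,6,9}; col 8 has {3}; box has {1,2,3,5,8} → only 7 remains.
(6,1) = 8: row 6 has {4,6,7}; col 1 has {1,2,3,4,5,7,9}; box has {2,5,6,7} → only 8 remains.
(7,1) = 6: row 7 has {2,3}; col 1 has {1,2,3,4,5,7,8,9}; box has {1,2,3,5} → only 6 remains.
(7,7) = 7: row 7 has {2,3,6}; col 7 has {1,3,4,5,8,9}; box has {8,9} → only 7 remains.
(1,7) = 6: row 1 has {2,3,5,8,9}; col 7 has {1,3,4,5,7,8,9}; box has {1,2,3,5,7,8} → only 6 remains.
(1,9) = 4: row 1 has {2,3,5,6,8,9}; col 9 has {1,2,7,8}; box has {1,2,3,5,6,7,8} → only 4 remains.
(2,2) = 3: row 2 has {1,4,5,6,7,9}; col 2 has {2,5,6,8}; box has {2,4,5,6,8,9} → only 3 remains.
(2,4) = 8: row 2 has {1,3,4,5,6,7,9}; col 4 has {2,9}; box has {5,6,9} → only 8 remains.
(2,6) = 2: row 2 has {1,3,4,5,6,7,8,9}; col 6 has {3,5,7}; box has {5,6,8,9} → only 2 remains.
(3,8) = 9: row 3 has {2,5,6,8}; col 8 has {3,7}; box has {1,2,3,4,5,6,7,8} → only 9 remains.
(7,9) = 5: row 7 has {2,3,6,7}; col 9 has {1,2,4,7,8}; box has {7,8,9} → only 5 remains.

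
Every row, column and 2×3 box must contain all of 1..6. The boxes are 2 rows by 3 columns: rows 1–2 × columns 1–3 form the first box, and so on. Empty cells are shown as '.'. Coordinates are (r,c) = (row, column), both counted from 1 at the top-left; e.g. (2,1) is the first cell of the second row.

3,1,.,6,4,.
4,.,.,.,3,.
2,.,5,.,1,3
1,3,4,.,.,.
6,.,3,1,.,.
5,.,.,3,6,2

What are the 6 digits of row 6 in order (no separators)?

541362

(1,3) = 2: row 1 has {1,3,4,6}; col 3 has {3,4,5}; box has {1,3,4} → only 2 remains.
(1,6) = 5: row 1 has {1,2,3,4,6}; col 6 has {2,3}; box has {3,4,6} → only 5 remains.
(2,3) = 6: row 2 has {3,4}; col 3 has {2,3,4,5}; box has {1,2,3,4} → only 6 remains.
(2,4) = 2: row 2 has {3,4,6}; col 4 has {1,3,6}; box has {3,4,5,6} → only 2 remains.
(2,6) = 1: row 2 has {2,3,4,6}; col 6 has {2,3,5}; box has {2,3,4,5,6} → only 1 remains.
(3,2) = 6: row 3 has {1,2,3,5}; col 2 has {1,3}; box has {1,2,3,4,5} → only 6 remains.
(3,4) = 4: row 3 has {1,2,3,5,6}; col 4 has {1,2,3,6}; box has {1,3} → only 4 remains.
(4,4) = 5: row 4 has {1,3,4}; col 4 has {1,2,3,4,6}; box has {1,3,4} → only 5 remains.
(4,5) = 2: row 4 has {1,3,4,5}; col 5 has {1,3,4,6}; box has {1,3,4,5} → only 2 remains.
(4,6) = 6: row 4 has {1,2,3,4,5}; col 6 has {1,2,3,5}; box has {1,2,3,4,5} → only 6 remains.
(5,5) = 5: row 5 has {1,3,6}; col 5 has {1,2,3,4,6}; box has {1,2,3,6} → only 5 remains.
(5,6) = 4: row 5 has {1,3,5,6}; col 6 has {1,2,3,5,6}; box has {1,2,3,5,6} → only 4 remains.
(6,2) = 4: row 6 has {2,3,5,6}; col 2 has {1,3,6}; box has {3,5,6} → only 4 remains.
(6,3) = 1: row 6 has {2,3,4,5,6}; col 3 has {2,3,4,5,6}; box has {3,4,5,6} → only 1 remains.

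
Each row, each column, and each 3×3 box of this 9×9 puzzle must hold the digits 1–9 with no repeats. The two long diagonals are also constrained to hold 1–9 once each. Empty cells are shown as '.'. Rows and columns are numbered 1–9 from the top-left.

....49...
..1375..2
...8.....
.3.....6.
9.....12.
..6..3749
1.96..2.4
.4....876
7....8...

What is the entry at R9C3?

2

R2C8 = 8 (sole candidate).
R4C7 = 5 (sole candidate).
R4C9 = 8 (sole candidate).
R5C9 = 3 (sole candidate).
R7C6 = 7 (sole candidate).
R4C3 = 7 (hidden single in row 4).
R1C2 = 7 (hidden single in row 1).
R3C9 = 7 (hidden single in row 3).
R5C4 = 7 (hidden single in row 5).
R7C2 = 8 (hidden single in row 7).
R5C2 = 5 (sole candidate).
R5C5 = 6 (sole candidate).
R5C6 = 4 (sole candidate).
R2C2 = 9 (sole candidate).
R3C7 = 3 (sole candidate).
R4C4 = 1 (sole candidate).
R4C6 = 2 (sole candidate).
R5C3 = 8 (sole candidate).
R6C1 = 2 (sole candidate).
R6C2 = 1 (sole candidate).
R6C4 = 5 (sole candidate).
R6C5 = 8 (sole candidate).
R8C6 = 1 (sole candidate).
R9C7 = 9 (sole candidate).
R9C9 = 5 (sole candidate).
R1C1 = 8 (sole candidate).
R1C4 = 2 (sole candidate).
R1C7 = 6 (sole candidate).
R1C9 = 1 (sole candidate).
R2C7 = 4 (sole candidate).
R3C3 = 4 (sole candidate).
R3C5 = 1 (sole candidate).
R3C6 = 6 (sole candidate).
R4C1 = 4 (sole candidate).
R4C5 = 9 (sole candidate).
R7C8 = 3 (sole candidate).
R8C4 = 9 (sole candidate).
R9C4 = 4 (sole candidate).
R9C8 = 1 (sole candidate).
R1C8 = 5 (sole candidate).
R2C1 = 6 (sole candidate).
R3C1 = 5 (sole candidate).
R3C2 = 2 (sole candidate).
R3C8 = 9 (sole candidate).
R7C5 = 5 (sole candidate).
R8C1 = 3 (sole candidate).
R8C5 = 2 (sole candidate).
R9C2 = 6 (sole candidate).
R9C3 = 2: row 9 has {1,4,5,6,7,8,9}; col 3 has {1,4,6,7,8,9}; box has {1,3,4,6,7,8,9} → only 2 remains.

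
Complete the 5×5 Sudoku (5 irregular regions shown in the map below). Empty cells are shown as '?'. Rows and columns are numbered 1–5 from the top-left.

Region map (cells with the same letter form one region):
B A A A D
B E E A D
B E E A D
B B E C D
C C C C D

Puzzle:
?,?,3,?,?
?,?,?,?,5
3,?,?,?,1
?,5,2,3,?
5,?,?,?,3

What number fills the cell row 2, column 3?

1

row 3, column 2 = 4: row 3 has {1,3}; col 2 has {5}; region has {2} → only 4 remains.
row 3, column 3 = 5: row 3 has {1,3,4}; col 3 has {2,3}; region has {2,4} → only 5 remains.
row 3, column 4 = 2: row 3 has {1,3,4,5}; col 4 has {3}; region has {3} → only 2 remains.
row 4, column 5 = 4: row 4 has {2,3,5}; col 5 has {1,3,5}; region has {1,3,5} → only 4 remains.
row 1, column 2 = 1: row 1 has {3}; col 2 has {4,5}; region has {2,3} → only 1 remains.
row 1, column 5 = 2: row 1 has {1,3}; col 5 has {1,3,4,5}; region has {1,3,4,5} → only 2 remains.
row 2, column 2 = 3: row 2 has {5}; col 2 has {1,4,5}; region has {2,4,5} → only 3 remains.
row 2, column 3 = 1: row 2 has {3,5}; col 3 has {2,3,5}; region has {2,3,4,5} → only 1 remains.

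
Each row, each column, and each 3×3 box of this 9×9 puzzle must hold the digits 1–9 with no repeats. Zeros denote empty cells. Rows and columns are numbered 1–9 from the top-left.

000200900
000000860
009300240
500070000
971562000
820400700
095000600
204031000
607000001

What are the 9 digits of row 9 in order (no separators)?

637958421

r8c2 = 8: row 8 has {1,2,3,4}; col 2 has {2,7,9}; box has {2,4,5,6,7,9} → only 8 remains.
r8c7 = 5: row 8 has {1,2,3,4,8}; col 7 has {2,6,7,8,9}; box has {1,6} → only 5 remains.
r9c2 = 3: row 9 has {1,6,7}; col 2 has {2,7,8,9}; box has {2,4,5,6,7,8,9} → only 3 remains.
r9c7 = 4: row 9 has {1,3,6,7}; col 7 has {2,5,6,7,8,9}; box has {1,5,6} → only 4 remains.
r5c7 = 3: row 5 has {1,2,5,6,7,9}; col 7 has {2,4,5,6,7,8,9}; box has {7} → only 3 remains.
r5c8 = 8: row 5 has {1,2,3,5,6,7,9}; col 8 has {4,6}; box has {3,7} → only 8 remains.
r5c9 = 4: row 5 has {1,2,3,5,6,7,8,9}; col 9 has {1}; box has {3,7,8} → only 4 remains.
r7c1 = 1: row 7 has {5,6,9}; col 1 has {2,5,6,8,9}; box has {2,3,4,5,6,7,8,9} → only 1 remains.
r3c1 = 7: row 3 has {2,3,4,9}; col 1 has {1,2,5,6,8,9}; box has {9} → only 7 remains.
r3c9 = 5: row 3 has {2,3,4,7,9}; col 9 has {1,4}; box has {2,4,6,8,9} → only 5 remains.
r4c7 = 1: row 4 has {5,7}; col 7 has {2,3,4,5,6,7,8,9}; box has {3,4,7,8} → only 1 remains.
r2c3 = 2: in row 2, 2 can only go here (every other open cell in that row sees a 2).
r4c2 = 4: in row 4, 4 can only go here (every other open cell in that row sees a 4).
r6c5 = 1: in row 6, 1 can only go here (every other open cell in that row sees a 1).
r6c8 = 5: in row 6, 5 can only go here (every other open cell in that row sees a 5).
r3c5 = 8: row 3 has {2,3,4,5,7,9}; col 5 has {1,3,6,7}; box has {2,3} → only 8 remains.
r3c6 = 6: row 3 has {2,3,4,5,7,8,9}; col 6 has {1,2}; box has {2,3,8} → only 6 remains.
r3c2 = 1: row 3 has {2,3,4,5,6,7,8,9}; col 2 has {2,3,4,7,8,9}; box has {2,7,9} → only 1 remains.
r2c2 = 5: row 2 has {2,6,8}; col 2 has {1,2,3,4,7,8,9}; box has {1,2,7,9} → only 5 remains.
r1c2 = 6: row 1 has {2,9}; col 2 has {1,2,3,4,5,7,8,9}; box has {1,2,5,7,9} → only 6 remains.
r1c8 = 1: in row 1, 1 can only go here (every other open cell in that row sees a 1).
r1c3 = 8: in row 1, 8 can only go here (every other open cell in that row sees an 8).
r2c4 = 1: in row 2, 1 can only go here (every other open cell in that row sees a 1).
r8c4 = 6: in row 8, 6 can only go here (every other open cell in that row sees a 6).
r7c4 = 7: in column 4, 7 can only go here (every other open cell in that column sees a 7).
r7c8 = 3: in column 8, 3 can only go here (every other open cell in that column sees a 3).
r8c8 = 7: in column 8, 7 can only go here (every other open cell in that column sees a 7).
r8c9 = 9: row 8 has {1,2,3,4,5,6,7,8}; col 9 has {1,4,5}; box has {1,3,4,5,6,7} → only 9 remains.
r9c8 = 2: row 9 has {1,3,4,6,7}; col 8 has {1,3,4,5,6,7,8}; box has {1,3,4,5,6,7,9} → only 2 remains.
r4c8 = 9: row 4 has {1,4,5,7}; col 8 has {1,2,3,4,5,6,7,8}; box has {1,3,4,5,7,8} → only 9 remains.
r6c9 = 6: row 6 has {1,2,4,5,7,8}; col 9 has {1,4,5,9}; box has {1,3,4,5,7,8,9} → only 6 remains.
r7c9 = 8: row 7 has {1,3,5,6,7,9}; col 9 has {1,4,5,6,9}; box has {1,2,3,4,5,6,7,9} → only 8 remains.
r4c4 = 8: row 4 has {1,4,5,7,9}; col 4 has {1,2,3,4,5,6,7}; box has {1,2,4,5,6,7} → only 8 remains.
r4c6 = 3: row 4 has {1,4,5,7,8,9}; col 6 has {1,2,6}; box has {1,2,4,5,6,7,8} → only 3 remains.
r4c9 = 2: row 4 has {1,3,4,5,7,8,9}; col 9 has {1,4,5,6,8,9}; box has {1,3,4,5,6,7,8,9} → only 2 remains.
r6c3 = 3: row 6 has {1,2,4,5,6,7,8}; col 3 has {1,2,4,5,7,8,9}; box has {1,2,4,5,7,8,9} → only 3 remains.
r6c6 = 9: row 6 has {1,2,3,4,5,6,7,8}; col 6 has {1,2,3,6}; box has {1,2,3,4,5,6,7,8} → only 9 remains.
r7c6 = 4: row 7 has {1,3,5,6,7,8,9}; col 6 has {1,2,3,6,9}; box has {1,3,6,7} → only 4 remains.
r9c4 = 9: row 9 has {1,2,3,4,6,7}; col 4 has {1,2,3,4,5,6,7,8}; box has {1,3,4,6,7} → only 9 remains.
r9c5 = 5: row 9 has {1,2,3,4,6,7,9}; col 5 has {1,3,6,7,8}; box has {1,3,4,6,7,9} → only 5 remains.
r9c6 = 8: row 9 has {1,2,3,4,5,6,7,9}; col 6 has {1,2,3,4,6,9}; box has {1,3,4,5,6,7,9} → only 8 remains.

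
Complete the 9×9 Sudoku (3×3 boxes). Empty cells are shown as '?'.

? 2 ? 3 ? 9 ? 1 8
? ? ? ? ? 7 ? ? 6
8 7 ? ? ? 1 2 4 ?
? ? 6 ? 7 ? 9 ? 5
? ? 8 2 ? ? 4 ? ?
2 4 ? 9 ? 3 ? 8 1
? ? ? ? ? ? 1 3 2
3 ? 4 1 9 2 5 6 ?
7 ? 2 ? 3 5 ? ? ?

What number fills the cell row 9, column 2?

1

row 1, column 3 = 5: row 1 has {1,2,3,8,9}; col 3 has {2,4,6,8}; box has {2,7,8} → only 5 remains.
row 1, column 7 = 7: row 1 has {1,2,3,5,8,9}; col 7 has {1,2,4,5,9}; box has {1,2,4,6,8} → only 7 remains.
row 2, column 7 = 3: row 2 has {6,7}; col 7 has {1,2,4,5,7,9}; box has {1,2,4,6,7,8} → only 3 remains.
row 3, column 9 = 9: row 3 has {1,2,4,7,8}; col 9 has {1,2,5,6,8}; box has {1,2,3,4,6,7,8} → only 9 remains.
row 4, column 1 = 1: row 4 has {5,6,7,9}; col 1 has {2,3,7,8}; box has {2,4,6,8} → only 1 remains.
row 4, column 2 = 3: row 4 has {1,5,6,7,9}; col 2 has {2,4,7}; box has {1,2,4,6,8} → only 3 remains.
row 4, column 8 = 2: row 4 has {1,3,5,6,7,9}; col 8 has {1,3,4,6,8}; box has {1,4,5,8,9} → only 2 remains.
row 5, column 6 = 6: row 5 has {2,4,8}; col 6 has {1,2,3,5,7,9}; box has {2,3,7,9} → only 6 remains.
row 5, column 8 = 7: row 5 has {2,4,6,8}; col 8 has {1,2,3,4,6,8}; box has {1,2,4,5,8,9} → only 7 remains.
row 5, column 9 = 3: row 5 has {2,4,6,7,8}; col 9 has {1,2,5,6,8,9}; box has {1,2,4,5,7,8,9} → only 3 remains.
row 6, column 3 = 7: row 6 has {1,2,3,4,8,9}; col 3 has {2,4,5,6,8}; box has {1,2,3,4,6,8} → only 7 remains.
row 6, column 5 = 5: row 6 has {1,2,3,4,7,8,9}; col 5 has {3,7,9}; box has {2,3,6,7,9} → only 5 remains.
row 6, column 7 = 6: row 6 has {1,2,3,4,5,7,8,9}; col 7 has {1,2,3,4,5,7,9}; box has {1,2,3,4,5,7,8,9} → only 6 remains.
row 7, column 3 = 9: row 7 has {1,2,3}; col 3 has {2,4,5,6,7,8}; box has {2,3,4,7} → only 9 remains.
row 8, column 2 = 8: row 8 has {1,2,3,4,5,6,9}; col 2 has {2,3,4,7}; box has {2,3,4,7,9} → only 8 remains.
row 8, column 9 = 7: row 8 has {1,2,3,4,5,6,8,9}; col 9 has {1,2,3,5,6,8,9}; box has {1,2,3,5,6} → only 7 remains.
row 9, column 7 = 8: row 9 has {2,3,5,7}; col 7 has {1,2,3,4,5,6,7,9}; box has {1,2,3,5,6,7} → only 8 remains.
row 9, column 8 = 9: row 9 has {2,3,5,7,8}; col 8 has {1,2,3,4,6,7,8}; box has {1,2,3,5,6,7,8} → only 9 remains.
row 9, column 9 = 4: row 9 has {2,3,5,7,8,9}; col 9 has {1,2,3,5,6,7,8,9}; box has {1,2,3,5,6,7,8,9} → only 4 remains.
row 2, column 3 = 1: row 2 has {3,6,7}; col 3 has {2,4,5,6,7,8,9}; box has {2,5,7,8} → only 1 remains.
row 2, column 8 = 5: row 2 has {1,3,6,7}; col 8 has {1,2,3,4,6,7,8,9}; box has {1,2,3,4,6,7,8,9} → only 5 remains.
row 3, column 3 = 3: row 3 has {1,2,4,7,8,9}; col 3 has {1,2,4,5,6,7,8,9}; box has {1,2,5,7,8} → only 3 remains.
row 3, column 5 = 6: row 3 has {1,2,3,4,7,8,9}; col 5 has {3,5,7,9}; box has {1,3,7,9} → only 6 remains.
row 5, column 5 = 1: row 5 has {2,3,4,6,7,8}; col 5 has {3,5,6,7,9}; box has {2,3,5,6,7,9} → only 1 remains.
row 9, column 4 = 6: row 9 has {2,3,4,5,7,8,9}; col 4 has {1,2,3,9}; box has {1,2,3,5,9} → only 6 remains.
row 1, column 5 = 4: row 1 has {1,2,3,5,7,8,9}; col 5 has {1,3,5,6,7,9}; box has {1,3,6,7,9} → only 4 remains.
row 2, column 2 = 9: row 2 has {1,3,5,6,7}; col 2 has {2,3,4,7,8}; box has {1,2,3,5,7,8} → only 9 remains.
row 2, column 4 = 8: row 2 has {1,3,5,6,7,9}; col 4 has {1,2,3,6,9}; box has {1,3,4,6,7,9} → only 8 remains.
row 2, column 5 = 2: row 2 has {1,3,5,6,7,8,9}; col 5 has {1,3,4,5,6,7,9}; box has {1,3,4,6,7,8,9} → only 2 remains.
row 3, column 4 = 5: row 3 has {1,2,3,4,6,7,8,9}; col 4 has {1,2,3,6,8,9}; box has {1,2,3,4,6,7,8,9} → only 5 remains.
row 4, column 4 = 4: row 4 has {1,2,3,5,6,7,9}; col 4 has {1,2,3,5,6,8,9}; box has {1,2,3,5,6,7,9} → only 4 remains.
row 4, column 6 = 8: row 4 has {1,2,3,4,5,6,7,9}; col 6 has {1,2,3,5,6,7,9}; box has {1,2,3,4,5,6,7,9} → only 8 remains.
row 5, column 2 = 5: row 5 has {1,2,3,4,6,7,8}; col 2 has {2,3,4,7,8,9}; box has {1,2,3,4,6,7,8} → only 5 remains.
row 7, column 2 = 6: row 7 has {1,2,3,9}; col 2 has {2,3,4,5,7,8,9}; box has {2,3,4,7,8,9} → only 6 remains.
row 7, column 4 = 7: row 7 has {1,2,3,6,9}; col 4 has {1,2,3,4,5,6,8,9}; box has {1,2,3,5,6,9} → only 7 remains.
row 7, column 5 = 8: row 7 has {1,2,3,6,7,9}; col 5 has {1,2,3,4,5,6,7,9}; box has {1,2,3,5,6,7,9} → only 8 remains.
row 7, column 6 = 4: row 7 has {1,2,3,6,7,8,9}; col 6 has {1,2,3,5,6,7,8,9}; box has {1,2,3,5,6,7,8,9} → only 4 remains.
row 9, column 2 = 1: row 9 has {2,3,4,5,6,7,8,9}; col 2 has {2,3,4,5,6,7,8,9}; box has {2,3,4,6,7,8,9} → only 1 remains.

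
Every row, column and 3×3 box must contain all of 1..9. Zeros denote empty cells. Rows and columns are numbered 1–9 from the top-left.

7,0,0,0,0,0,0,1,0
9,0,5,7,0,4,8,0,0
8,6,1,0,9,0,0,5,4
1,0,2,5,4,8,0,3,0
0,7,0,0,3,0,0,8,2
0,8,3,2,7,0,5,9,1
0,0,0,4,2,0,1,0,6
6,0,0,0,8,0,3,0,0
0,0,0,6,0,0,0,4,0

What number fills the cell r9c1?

r1c3 = 4: row 1 has {1,7}; col 3 has {1,2,3,5}; box has {1,5,6,7,8,9} → only 4 remains.
r2c9 = 3: row 2 has {4,5,7,8,9}; col 9 has {1,2,4,6}; box has {1,4,5,8} → only 3 remains.
r3c4 = 3: row 3 has {1,4,5,6,8,9}; col 4 has {2,4,5,6,7}; box has {4,7,9} → only 3 remains.
r3c6 = 2: row 3 has {1,3,4,5,6,8,9}; col 6 has {4,8}; box has {3,4,7,9} → only 2 remains.
r3c7 = 7: row 3 has {1,2,3,4,5,6,8,9}; col 7 has {1,3,5,8}; box has {1,3,4,5,8} → only 7 remains.
r4c2 = 9: row 4 has {1,2,3,4,5,8}; col 2 has {6,7,8}; box has {1,2,3,7,8} → only 9 remains.
r4c7 = 6: row 4 has {1,2,3,4,5,8,9}; col 7 has {1,3,5,7,8}; box has {1,2,3,5,8,9} → only 6 remains.
r4c9 = 7: row 4 has {1,2,3,4,5,6,8,9}; col 9 has {1,2,3,4,6}; box has {1,2,3,5,6,8,9} → only 7 remains.
r5c3 = 6: row 5 has {2,3,7,8}; col 3 has {1,2,3,4,5}; box has {1,2,3,7,8,9} → only 6 remains.
r5c7 = 4: row 5 has {2,3,6,7,8}; col 7 has {1,3,5,6,7,8}; box has {1,2,3,5,6,7,8,9} → only 4 remains.
r6c1 = 4: row 6 has {1,2,3,5,7,8,9}; col 1 has {1,6,7,8,9}; box has {1,2,3,6,7,8,9} → only 4 remains.
r6c6 = 6: row 6 has {1,2,3,4,5,7,8,9}; col 6 has {2,4,8}; box has {2,3,4,5,7,8} → only 6 remains.
r7c8 = 7: row 7 has {1,2,4,6}; col 8 has {1,3,4,5,8,9}; box has {1,3,4,6} → only 7 remains.
r8c8 = 2: row 8 has {3,6,8}; col 8 has {1,3,4,5,7,8,9}; box has {1,3,4,6,7} → only 2 remains.
r9c7 = 9: row 9 has {4,6}; col 7 has {1,3,4,5,6,7,8}; box has {1,2,3,4,6,7} → only 9 remains.
r1c4 = 8: row 1 has {1,4,7}; col 4 has {2,3,4,5,6,7}; box has {2,3,4,7,9} → only 8 remains.
r1c6 = 5: row 1 has {1,4,7,8}; col 6 has {2,4,6,8}; box has {2,3,4,7,8,9} → only 5 remains.
r1c7 = 2: row 1 has {1,4,5,7,8}; col 7 has {1,3,4,5,6,7,8,9}; box has {1,3,4,5,7,8} → only 2 remains.
r1c9 = 9: row 1 has {1,2,4,5,7,8}; col 9 has {1,2,3,4,6,7}; box has {1,2,3,4,5,7,8} → only 9 remains.
r2c2 = 2: row 2 has {3,4,5,7,8,9}; col 2 has {6,7,8,9}; box has {1,4,5,6,7,8,9} → only 2 remains.
r2c8 = 6: row 2 has {2,3,4,5,7,8,9}; col 8 has {1,2,3,4,5,7,8,9}; box has {1,2,3,4,5,7,8,9} → only 6 remains.
r5c1 = 5: row 5 has {2,3,4,6,7,8}; col 1 has {1,4,6,7,8,9}; box has {1,2,3,4,6,7,8,9} → only 5 remains.
r7c1 = 3: row 7 has {1,2,4,6,7}; col 1 has {1,4,5,6,7,8,9}; box has {6} → only 3 remains.
r7c2 = 5: row 7 has {1,2,3,4,6,7}; col 2 has {2,6,7,8,9}; box has {3,6} → only 5 remains.
r7c6 = 9: row 7 has {1,2,3,4,5,6,7}; col 6 has {2,4,5,6,8}; box has {2,4,6,8} → only 9 remains.
r8c4 = 1: row 8 has {2,3,6,8}; col 4 has {2,3,4,5,6,7,8}; box has {2,4,6,8,9} → only 1 remains.
r8c6 = 7: row 8 has {1,2,3,6,8}; col 6 has {2,4,5,6,8,9}; box has {1,2,4,6,8,9} → only 7 remains.
r8c9 = 5: row 8 has {1,2,3,6,7,8}; col 9 has {1,2,3,4,6,7,9}; box has {1,2,3,4,6,7,9} → only 5 remains.
r9c1 = 2: row 9 has {4,6,9}; col 1 has {1,3,4,5,6,7,8,9}; box has {3,5,6} → only 2 remains.

2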